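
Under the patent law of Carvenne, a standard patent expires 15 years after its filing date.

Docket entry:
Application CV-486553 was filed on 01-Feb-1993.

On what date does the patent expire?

Filing date + 15 years → 1 February 2008.

February 1, 2008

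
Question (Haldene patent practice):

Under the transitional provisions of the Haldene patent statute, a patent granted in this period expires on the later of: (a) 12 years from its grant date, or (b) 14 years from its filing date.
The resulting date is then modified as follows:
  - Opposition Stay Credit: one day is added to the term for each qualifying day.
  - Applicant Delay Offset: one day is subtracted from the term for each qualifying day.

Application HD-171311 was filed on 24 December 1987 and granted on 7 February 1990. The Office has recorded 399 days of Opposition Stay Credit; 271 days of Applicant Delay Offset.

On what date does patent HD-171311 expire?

June 15, 2002

(a) grant + 12 years → 7 February 2002.
(b) filing + 14 years → 24 December 2001.
Later of the two: 7 February 2002.
Opposition Stay Credit: +399 days → 13 March 2003.
Applicant Delay Offset: −271 days → 15 June 2002.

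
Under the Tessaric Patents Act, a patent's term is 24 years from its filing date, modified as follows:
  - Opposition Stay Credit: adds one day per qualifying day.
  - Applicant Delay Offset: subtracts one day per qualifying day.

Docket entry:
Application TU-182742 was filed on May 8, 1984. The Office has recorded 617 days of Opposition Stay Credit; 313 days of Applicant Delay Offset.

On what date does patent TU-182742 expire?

Base term: filing date + 24 years → 8 May 2008.
Opposition Stay Credit: +617 days → 15 January 2010.
Applicant Delay Offset: −313 days → 8 March 2009.

2009-03-08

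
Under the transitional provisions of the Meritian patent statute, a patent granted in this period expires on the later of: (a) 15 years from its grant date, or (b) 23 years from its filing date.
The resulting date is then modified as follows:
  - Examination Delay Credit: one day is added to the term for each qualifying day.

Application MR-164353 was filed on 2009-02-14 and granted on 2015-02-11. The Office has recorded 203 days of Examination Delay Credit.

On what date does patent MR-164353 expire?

(a) grant + 15 years → 11 February 2030.
(b) filing + 23 years → 14 February 2032.
Later of the two: 14 February 2032.
Examination Delay Credit: +203 days → 4 September 2032.

2032-09-04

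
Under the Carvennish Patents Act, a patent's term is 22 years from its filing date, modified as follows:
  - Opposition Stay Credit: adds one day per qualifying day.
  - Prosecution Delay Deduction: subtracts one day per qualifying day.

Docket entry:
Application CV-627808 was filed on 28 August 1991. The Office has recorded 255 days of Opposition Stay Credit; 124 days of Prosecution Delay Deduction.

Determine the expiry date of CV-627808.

January 6, 2014

Base term: filing date + 22 years → 28 August 2013.
Opposition Stay Credit: +255 days → 10 May 2014.
Prosecution Delay Deduction: −124 days → 6 January 2014.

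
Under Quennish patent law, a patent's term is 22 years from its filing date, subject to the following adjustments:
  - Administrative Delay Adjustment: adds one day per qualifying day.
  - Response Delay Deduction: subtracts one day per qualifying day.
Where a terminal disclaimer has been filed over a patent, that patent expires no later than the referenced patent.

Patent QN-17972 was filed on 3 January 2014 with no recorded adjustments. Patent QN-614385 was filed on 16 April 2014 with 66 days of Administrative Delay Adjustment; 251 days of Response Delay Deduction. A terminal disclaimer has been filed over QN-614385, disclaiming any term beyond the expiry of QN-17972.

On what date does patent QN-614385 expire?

October 14, 2035

Natural term of QN-614385:
  Base: filing + 22 years → 16 April 2036.
  Administrative Delay Adjustment: +66 days → 21 June 2036.
  Response Delay Deduction: −251 days → 14 October 2035.
Expiry of referenced patent QN-17972:
  Base: filing + 22 years → 3 January 2036.
Terminal disclaimer: QN-614385 expires on the earlier of 14 October 2035 and 3 January 2036.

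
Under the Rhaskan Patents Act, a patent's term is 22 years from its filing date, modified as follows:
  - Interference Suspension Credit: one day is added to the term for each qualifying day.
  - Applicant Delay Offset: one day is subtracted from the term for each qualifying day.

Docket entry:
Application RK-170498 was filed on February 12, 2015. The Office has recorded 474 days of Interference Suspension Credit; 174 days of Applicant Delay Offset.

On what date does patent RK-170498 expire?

Base term: filing date + 22 years → 12 February 2037.
Interference Suspension Credit: +474 days → 1 June 2038.
Applicant Delay Offset: −174 days → 9 December 2037.

December 9, 2037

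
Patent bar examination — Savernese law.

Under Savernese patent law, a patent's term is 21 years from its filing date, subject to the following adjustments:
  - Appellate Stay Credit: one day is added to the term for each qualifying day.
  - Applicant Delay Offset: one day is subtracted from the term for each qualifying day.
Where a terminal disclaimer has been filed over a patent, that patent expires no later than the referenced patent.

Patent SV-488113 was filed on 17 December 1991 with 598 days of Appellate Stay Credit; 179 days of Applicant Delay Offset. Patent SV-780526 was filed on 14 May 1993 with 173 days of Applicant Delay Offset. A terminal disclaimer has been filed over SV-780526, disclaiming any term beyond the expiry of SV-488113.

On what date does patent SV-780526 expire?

2013-11-22

Natural term of SV-780526:
  Base: filing + 21 years → 14 May 2014.
  Applicant Delay Offset: −173 days → 22 November 2013.
Expiry of referenced patent SV-488113:
  Base: filing + 21 years → 17 December 2012.
  Appellate Stay Credit: +598 days → 7 August 2014.
  Applicant Delay Offset: −179 days → 9 February 2014.
Terminal disclaimer: SV-780526 expires on the earlier of 22 November 2013 and 9 February 2014.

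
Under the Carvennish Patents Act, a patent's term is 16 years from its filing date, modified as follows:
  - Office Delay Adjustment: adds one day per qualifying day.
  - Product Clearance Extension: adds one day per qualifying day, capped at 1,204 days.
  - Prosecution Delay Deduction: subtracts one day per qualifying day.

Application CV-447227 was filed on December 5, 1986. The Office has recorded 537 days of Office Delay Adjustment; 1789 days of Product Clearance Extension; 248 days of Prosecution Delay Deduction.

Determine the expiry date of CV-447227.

Base term: filing date + 16 years → 5 December 2002.
Office Delay Adjustment: +537 days → 25 May 2004.
Product Clearance Extension: 1789 days claimed exceeds the 1204-day cap, so +1204 days → 11 September 2007.
Prosecution Delay Deduction: −248 days → 6 January 2007.

2007-01-06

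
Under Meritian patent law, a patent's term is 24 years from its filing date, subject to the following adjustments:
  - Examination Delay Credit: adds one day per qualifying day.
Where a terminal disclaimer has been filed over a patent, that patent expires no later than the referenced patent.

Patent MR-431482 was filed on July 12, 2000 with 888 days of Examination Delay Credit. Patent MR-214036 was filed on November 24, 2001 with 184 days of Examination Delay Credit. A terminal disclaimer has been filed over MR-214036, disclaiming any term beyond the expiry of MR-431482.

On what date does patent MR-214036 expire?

2026-05-27

Natural term of MR-214036:
  Base: filing + 24 years → 24 November 2025.
  Examination Delay Credit: +184 days → 27 May 2026.
Expiry of referenced patent MR-431482:
  Base: filing + 24 years → 12 July 2024.
  Examination Delay Credit: +888 days → 17 December 2026.
Terminal disclaimer: MR-214036 expires on the earlier of 27 May 2026 and 17 December 2026.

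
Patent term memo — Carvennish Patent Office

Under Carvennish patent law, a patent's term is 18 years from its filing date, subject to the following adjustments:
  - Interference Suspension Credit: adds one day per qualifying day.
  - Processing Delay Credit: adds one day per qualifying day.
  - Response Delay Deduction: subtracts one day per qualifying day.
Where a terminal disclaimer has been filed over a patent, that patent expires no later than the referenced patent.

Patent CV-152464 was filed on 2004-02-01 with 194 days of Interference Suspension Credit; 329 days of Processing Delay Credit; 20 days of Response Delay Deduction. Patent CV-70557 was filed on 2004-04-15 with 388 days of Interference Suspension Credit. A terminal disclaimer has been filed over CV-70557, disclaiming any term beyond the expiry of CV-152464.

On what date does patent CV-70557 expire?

May 8, 2023

Natural term of CV-70557:
  Base: filing + 18 years → 15 April 2022.
  Interference Suspension Credit: +388 days → 8 May 2023.
Expiry of referenced patent CV-152464:
  Base: filing + 18 years → 1 February 2022.
  Interference Suspension Credit: +194 days → 14 August 2022.
  Processing Delay Credit: +329 days → 9 July 2023.
  Response Delay Deduction: −20 days → 19 June 2023.
Terminal disclaimer: CV-70557 expires on the earlier of 8 May 2023 and 19 June 2023.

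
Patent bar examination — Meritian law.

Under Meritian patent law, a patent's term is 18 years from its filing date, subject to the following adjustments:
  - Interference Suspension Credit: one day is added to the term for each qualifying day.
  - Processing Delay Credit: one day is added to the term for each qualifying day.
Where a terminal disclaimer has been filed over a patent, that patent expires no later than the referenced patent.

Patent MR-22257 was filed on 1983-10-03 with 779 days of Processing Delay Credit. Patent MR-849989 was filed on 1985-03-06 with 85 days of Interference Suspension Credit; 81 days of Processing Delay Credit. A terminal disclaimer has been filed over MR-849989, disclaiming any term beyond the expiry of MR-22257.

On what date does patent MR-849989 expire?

Natural term of MR-849989:
  Base: filing + 18 years → 6 March 2003.
  Interference Suspension Credit: +85 days → 30 May 2003.
  Processing Delay Credit: +81 days → 19 August 2003.
Expiry of referenced patent MR-22257:
  Base: filing + 18 years → 3 October 2001.
  Processing Delay Credit: +779 days → 21 November 2003.
Terminal disclaimer: MR-849989 expires on the earlier of 19 August 2003 and 21 November 2003.

August 19, 2003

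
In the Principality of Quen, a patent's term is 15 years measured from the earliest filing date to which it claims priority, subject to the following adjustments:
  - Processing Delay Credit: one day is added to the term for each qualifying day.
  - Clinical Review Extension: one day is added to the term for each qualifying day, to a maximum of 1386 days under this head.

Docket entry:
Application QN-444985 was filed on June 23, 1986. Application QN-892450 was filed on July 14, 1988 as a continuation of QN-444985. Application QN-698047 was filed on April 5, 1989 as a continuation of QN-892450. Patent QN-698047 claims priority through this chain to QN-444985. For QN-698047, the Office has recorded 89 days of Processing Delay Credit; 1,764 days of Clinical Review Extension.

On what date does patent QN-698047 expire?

Earliest priority filing: 23 June 1986.
Base term: 23 June 1986 + 15 years → 23 June 2001.
Processing Delay Credit: +89 days → 20 September 2001.
Clinical Review Extension: 1764 days claimed exceeds the 1386-day cap, so +1386 days → 7 July 2005.

July 7, 2005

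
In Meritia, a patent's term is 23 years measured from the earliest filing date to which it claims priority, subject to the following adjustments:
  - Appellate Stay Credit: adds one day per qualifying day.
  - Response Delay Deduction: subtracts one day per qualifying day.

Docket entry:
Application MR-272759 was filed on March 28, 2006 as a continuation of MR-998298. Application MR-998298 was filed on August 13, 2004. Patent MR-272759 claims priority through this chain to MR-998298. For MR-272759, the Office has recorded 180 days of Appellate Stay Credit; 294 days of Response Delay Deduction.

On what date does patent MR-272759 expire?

April 21, 2027

Earliest priority filing: 13 August 2004.
Base term: 13 August 2004 + 23 years → 13 August 2027.
Appellate Stay Credit: +180 days → 9 February 2028.
Response Delay Deduction: −294 days → 21 April 2027.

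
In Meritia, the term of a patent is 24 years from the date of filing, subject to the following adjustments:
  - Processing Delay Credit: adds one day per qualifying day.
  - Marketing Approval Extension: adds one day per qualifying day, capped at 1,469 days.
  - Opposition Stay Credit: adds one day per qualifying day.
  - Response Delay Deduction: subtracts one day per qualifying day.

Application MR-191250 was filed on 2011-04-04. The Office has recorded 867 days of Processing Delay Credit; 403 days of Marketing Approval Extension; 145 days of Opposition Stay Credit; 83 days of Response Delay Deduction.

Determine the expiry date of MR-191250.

Base term: filing date + 24 years → 4 April 2035.
Processing Delay Credit: +867 days → 18 August 2037.
Marketing Approval Extension: 403 days (within the 1469-day cap) → +403 days → 25 September 2038.
Opposition Stay Credit: +145 days → 17 February 2039.
Response Delay Deduction: −83 days → 26 November 2038.

2038-11-26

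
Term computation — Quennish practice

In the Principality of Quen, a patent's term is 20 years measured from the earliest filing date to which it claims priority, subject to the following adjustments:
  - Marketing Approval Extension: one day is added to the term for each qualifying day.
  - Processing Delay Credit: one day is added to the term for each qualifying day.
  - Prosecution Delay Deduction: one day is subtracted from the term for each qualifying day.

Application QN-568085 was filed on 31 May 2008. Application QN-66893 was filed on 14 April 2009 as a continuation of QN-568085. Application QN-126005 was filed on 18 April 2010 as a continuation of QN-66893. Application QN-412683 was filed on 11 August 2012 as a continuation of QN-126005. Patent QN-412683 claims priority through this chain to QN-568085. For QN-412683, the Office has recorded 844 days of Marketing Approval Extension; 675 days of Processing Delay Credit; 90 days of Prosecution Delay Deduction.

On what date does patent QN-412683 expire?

April 29, 2032

Earliest priority filing: 31 May 2008.
Base term: 31 May 2008 + 20 years → 31 May 2028.
Marketing Approval Extension: +844 days → 22 September 2030.
Processing Delay Credit: +675 days → 28 July 2032.
Prosecution Delay Deduction: −90 days → 29 April 2032.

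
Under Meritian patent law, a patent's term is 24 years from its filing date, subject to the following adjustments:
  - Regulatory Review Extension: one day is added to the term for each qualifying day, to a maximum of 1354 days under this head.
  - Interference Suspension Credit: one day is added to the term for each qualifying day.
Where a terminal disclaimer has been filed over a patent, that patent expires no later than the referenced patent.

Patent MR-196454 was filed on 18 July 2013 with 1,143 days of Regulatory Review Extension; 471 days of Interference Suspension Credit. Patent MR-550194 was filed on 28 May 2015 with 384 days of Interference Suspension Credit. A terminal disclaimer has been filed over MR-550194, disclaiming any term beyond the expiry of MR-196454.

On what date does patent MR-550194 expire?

2040-06-15

Natural term of MR-550194:
  Base: filing + 24 years → 28 May 2039.
  Interference Suspension Credit: +384 days → 15 June 2040.
Expiry of referenced patent MR-196454:
  Base: filing + 24 years → 18 July 2037.
  Regulatory Review Extension: 1143 days (within the 1354-day cap) → +1143 days → 3 September 2040.
  Interference Suspension Credit: +471 days → 18 December 2041.
Terminal disclaimer: MR-550194 expires on the earlier of 15 June 2040 and 18 December 2041.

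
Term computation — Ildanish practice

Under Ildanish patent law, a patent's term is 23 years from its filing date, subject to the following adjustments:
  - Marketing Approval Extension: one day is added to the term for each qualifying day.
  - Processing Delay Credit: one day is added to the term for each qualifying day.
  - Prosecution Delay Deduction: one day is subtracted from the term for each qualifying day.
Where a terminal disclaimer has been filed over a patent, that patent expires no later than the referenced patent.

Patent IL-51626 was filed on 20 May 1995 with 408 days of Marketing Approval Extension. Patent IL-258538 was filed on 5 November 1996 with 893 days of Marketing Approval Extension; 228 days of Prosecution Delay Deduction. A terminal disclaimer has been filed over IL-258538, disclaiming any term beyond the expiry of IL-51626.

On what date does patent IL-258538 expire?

Natural term of IL-258538:
  Base: filing + 23 years → 5 November 2019.
  Marketing Approval Extension: +893 days → 16 April 2022.
  Prosecution Delay Deduction: −228 days → 31 August 2021.
Expiry of referenced patent IL-51626:
  Base: filing + 23 years → 20 May 2018.
  Marketing Approval Extension: +408 days → 2 July 2019.
Terminal disclaimer: IL-258538 expires on the earlier of 31 August 2021 and 2 July 2019.

July 2, 2019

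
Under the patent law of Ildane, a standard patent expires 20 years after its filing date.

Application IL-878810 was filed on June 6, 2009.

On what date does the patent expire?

June 6, 2029

Filing date + 20 years → 6 June 2029.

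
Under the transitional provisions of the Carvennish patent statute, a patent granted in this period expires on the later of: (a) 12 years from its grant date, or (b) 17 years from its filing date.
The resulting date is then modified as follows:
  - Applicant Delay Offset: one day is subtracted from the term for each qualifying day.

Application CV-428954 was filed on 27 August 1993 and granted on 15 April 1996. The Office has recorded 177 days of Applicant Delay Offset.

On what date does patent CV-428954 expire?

2010-03-03

(a) grant + 12 years → 15 April 2008.
(b) filing + 17 years → 27 August 2010.
Later of the two: 27 August 2010.
Applicant Delay Offset: −177 days → 3 March 2010.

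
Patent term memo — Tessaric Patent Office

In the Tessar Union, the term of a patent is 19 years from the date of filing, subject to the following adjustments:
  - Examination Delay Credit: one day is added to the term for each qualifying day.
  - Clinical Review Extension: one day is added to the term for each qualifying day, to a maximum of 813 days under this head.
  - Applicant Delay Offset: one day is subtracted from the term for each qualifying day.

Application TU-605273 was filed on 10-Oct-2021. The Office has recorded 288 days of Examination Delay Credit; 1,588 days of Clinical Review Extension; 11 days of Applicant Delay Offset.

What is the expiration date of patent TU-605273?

2043-10-05

Base term: filing date + 19 years → 10 October 2040.
Examination Delay Credit: +288 days → 25 July 2041.
Clinical Review Extension: 1588 days claimed exceeds the 813-day cap, so +813 days → 16 October 2043.
Applicant Delay Offset: −11 days → 5 October 2043.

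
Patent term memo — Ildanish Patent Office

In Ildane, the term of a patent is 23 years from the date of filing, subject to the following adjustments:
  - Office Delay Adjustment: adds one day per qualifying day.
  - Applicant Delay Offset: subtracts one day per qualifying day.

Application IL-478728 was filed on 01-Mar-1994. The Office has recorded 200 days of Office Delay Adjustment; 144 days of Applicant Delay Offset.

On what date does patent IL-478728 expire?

April 26, 2017

Base term: filing date + 23 years → 1 March 2017.
Office Delay Adjustment: +200 days → 17 September 2017.
Applicant Delay Offset: −144 days → 26 April 2017.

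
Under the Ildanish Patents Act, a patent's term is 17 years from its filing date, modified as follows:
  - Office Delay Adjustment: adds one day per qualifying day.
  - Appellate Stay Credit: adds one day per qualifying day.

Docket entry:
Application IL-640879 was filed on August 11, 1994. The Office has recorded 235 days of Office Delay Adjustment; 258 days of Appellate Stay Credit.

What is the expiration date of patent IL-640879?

December 16, 2012

Base term: filing date + 17 years → 11 August 2011.
Office Delay Adjustment: +235 days → 2 April 2012.
Appellate Stay Credit: +258 days → 16 December 2012.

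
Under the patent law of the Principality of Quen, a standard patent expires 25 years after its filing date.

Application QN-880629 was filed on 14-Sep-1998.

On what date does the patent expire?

2023-09-14

Filing date + 25 years → 14 September 2023.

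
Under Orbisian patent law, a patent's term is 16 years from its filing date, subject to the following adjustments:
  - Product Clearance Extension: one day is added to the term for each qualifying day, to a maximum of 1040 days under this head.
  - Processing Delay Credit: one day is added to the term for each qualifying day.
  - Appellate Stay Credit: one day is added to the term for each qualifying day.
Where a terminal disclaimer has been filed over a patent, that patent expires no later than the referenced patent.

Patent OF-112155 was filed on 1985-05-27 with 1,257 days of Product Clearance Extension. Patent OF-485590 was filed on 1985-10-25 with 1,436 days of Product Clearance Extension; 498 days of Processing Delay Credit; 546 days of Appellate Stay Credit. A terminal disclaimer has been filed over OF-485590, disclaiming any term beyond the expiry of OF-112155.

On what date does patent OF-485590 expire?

Natural term of OF-485590:
  Base: filing + 16 years → 25 October 2001.
  Product Clearance Extension: 1436 days claimed exceeds the 1040-day cap, so +1040 days → 30 August 2004.
  Processing Delay Credit: +498 days → 10 January 2006.
  Appellate Stay Credit: +546 days → 10 July 2007.
Expiry of referenced patent OF-112155:
  Base: filing + 16 years → 27 May 2001.
  Product Clearance Extension: 1257 days claimed exceeds the 1040-day cap, so +1040 days → 1 April 2004.
Terminal disclaimer: OF-485590 expires on the earlier of 10 July 2007 and 1 April 2004.

April 1, 2004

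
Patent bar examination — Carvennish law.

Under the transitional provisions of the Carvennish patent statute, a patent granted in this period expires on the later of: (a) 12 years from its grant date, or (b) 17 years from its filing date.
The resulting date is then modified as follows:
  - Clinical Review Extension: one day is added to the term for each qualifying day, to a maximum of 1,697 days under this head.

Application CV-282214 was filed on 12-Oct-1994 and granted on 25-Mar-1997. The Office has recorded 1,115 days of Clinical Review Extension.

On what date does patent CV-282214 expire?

(a) grant + 12 years → 25 March 2009.
(b) filing + 17 years → 12 October 2011.
Later of the two: 12 October 2011.
Clinical Review Extension: 1115 days (within the 1697-day cap) → +1115 days → 31 October 2014.

2014-10-31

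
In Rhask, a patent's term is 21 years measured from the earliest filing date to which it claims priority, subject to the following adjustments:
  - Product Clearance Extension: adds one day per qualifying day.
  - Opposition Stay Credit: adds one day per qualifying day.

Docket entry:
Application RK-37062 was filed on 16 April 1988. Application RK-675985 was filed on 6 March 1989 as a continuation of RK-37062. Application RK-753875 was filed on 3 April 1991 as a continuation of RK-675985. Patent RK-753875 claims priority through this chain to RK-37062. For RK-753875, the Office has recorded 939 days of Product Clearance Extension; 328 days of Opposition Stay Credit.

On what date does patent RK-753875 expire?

Earliest priority filing: 16 April 1988.
Base term: 16 April 1988 + 21 years → 16 April 2009.
Product Clearance Extension: +939 days → 11 November 2011.
Opposition Stay Credit: +328 days → 4 October 2012.

October 4, 2012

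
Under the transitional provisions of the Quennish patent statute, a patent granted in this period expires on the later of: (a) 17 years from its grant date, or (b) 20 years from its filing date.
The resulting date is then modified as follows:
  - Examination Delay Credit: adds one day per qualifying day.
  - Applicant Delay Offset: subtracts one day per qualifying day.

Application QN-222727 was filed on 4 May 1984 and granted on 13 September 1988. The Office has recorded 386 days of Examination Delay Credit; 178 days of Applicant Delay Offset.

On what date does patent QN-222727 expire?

(a) grant + 17 years → 13 September 2005.
(b) filing + 20 years → 4 May 2004.
Later of the two: 13 September 2005.
Examination Delay Credit: +386 days → 4 October 2006.
Applicant Delay Offset: −178 days → 9 April 2006.

2006-04-09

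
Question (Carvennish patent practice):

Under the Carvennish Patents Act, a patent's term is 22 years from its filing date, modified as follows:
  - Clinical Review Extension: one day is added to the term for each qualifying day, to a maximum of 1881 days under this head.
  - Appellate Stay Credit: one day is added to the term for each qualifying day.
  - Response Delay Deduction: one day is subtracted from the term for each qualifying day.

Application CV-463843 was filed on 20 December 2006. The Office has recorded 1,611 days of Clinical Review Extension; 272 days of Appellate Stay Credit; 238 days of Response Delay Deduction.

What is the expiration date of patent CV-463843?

Base term: filing date + 22 years → 20 December 2028.
Clinical Review Extension: 1611 days (within the 1881-day cap) → +1611 days → 19 May 2033.
Appellate Stay Credit: +272 days → 15 February 2034.
Response Delay Deduction: −238 days → 22 June 2033.

2033-06-22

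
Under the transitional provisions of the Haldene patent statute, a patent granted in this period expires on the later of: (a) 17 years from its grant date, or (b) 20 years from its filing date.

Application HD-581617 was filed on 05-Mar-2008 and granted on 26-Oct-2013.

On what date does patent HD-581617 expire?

October 26, 2030

(a) grant + 17 years → 26 October 2030.
(b) filing + 20 years → 5 March 2028.
Later of the two: 26 October 2030.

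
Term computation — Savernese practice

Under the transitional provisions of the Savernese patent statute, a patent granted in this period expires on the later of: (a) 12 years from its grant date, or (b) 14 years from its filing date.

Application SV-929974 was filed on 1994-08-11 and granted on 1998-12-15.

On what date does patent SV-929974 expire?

(a) grant + 12 years → 15 December 2010.
(b) filing + 14 years → 11 August 2008.
Later of the two: 15 December 2010.

2010-12-15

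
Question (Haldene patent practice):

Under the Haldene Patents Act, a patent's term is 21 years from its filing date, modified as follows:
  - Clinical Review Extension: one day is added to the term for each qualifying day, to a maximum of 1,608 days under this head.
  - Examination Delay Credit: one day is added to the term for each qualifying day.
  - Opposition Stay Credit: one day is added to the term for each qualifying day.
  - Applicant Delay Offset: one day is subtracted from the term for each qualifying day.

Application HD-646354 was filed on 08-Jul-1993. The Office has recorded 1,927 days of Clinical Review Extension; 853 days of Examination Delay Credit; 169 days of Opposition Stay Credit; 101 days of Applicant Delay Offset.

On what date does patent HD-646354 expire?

Base term: filing date + 21 years → 8 July 2014.
Clinical Review Extension: 1927 days claimed exceeds the 1608-day cap, so +1608 days → 2 December 2018.
Examination Delay Credit: +853 days → 3 April 2021.
Opposition Stay Credit: +169 days → 19 September 2021.
Applicant Delay Offset: −101 days → 10 June 2021.

2021-06-10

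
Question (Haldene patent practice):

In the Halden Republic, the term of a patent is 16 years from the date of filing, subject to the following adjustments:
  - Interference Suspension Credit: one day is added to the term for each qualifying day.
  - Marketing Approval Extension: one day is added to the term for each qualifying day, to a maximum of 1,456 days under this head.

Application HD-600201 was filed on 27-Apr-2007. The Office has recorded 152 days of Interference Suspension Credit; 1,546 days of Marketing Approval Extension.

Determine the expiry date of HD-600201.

September 21, 2027

Base term: filing date + 16 years → 27 April 2023.
Interference Suspension Credit: +152 days → 26 September 2023.
Marketing Approval Extension: 1546 days claimed exceeds the 1456-day cap, so +1456 days → 21 September 2027.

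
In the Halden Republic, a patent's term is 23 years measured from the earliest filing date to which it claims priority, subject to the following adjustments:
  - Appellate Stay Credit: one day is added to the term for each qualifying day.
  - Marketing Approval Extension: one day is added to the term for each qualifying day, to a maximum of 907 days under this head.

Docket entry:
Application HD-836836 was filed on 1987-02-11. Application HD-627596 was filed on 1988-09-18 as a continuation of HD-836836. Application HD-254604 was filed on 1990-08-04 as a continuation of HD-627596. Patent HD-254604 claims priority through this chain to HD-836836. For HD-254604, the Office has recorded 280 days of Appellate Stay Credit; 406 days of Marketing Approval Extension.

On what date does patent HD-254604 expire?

December 29, 2011

Earliest priority filing: 11 February 1987.
Base term: 11 February 1987 + 23 years → 11 February 2010.
Appellate Stay Credit: +280 days → 18 November 2010.
Marketing Approval Extension: 406 days (within the 907-day cap) → +406 days → 29 December 2011.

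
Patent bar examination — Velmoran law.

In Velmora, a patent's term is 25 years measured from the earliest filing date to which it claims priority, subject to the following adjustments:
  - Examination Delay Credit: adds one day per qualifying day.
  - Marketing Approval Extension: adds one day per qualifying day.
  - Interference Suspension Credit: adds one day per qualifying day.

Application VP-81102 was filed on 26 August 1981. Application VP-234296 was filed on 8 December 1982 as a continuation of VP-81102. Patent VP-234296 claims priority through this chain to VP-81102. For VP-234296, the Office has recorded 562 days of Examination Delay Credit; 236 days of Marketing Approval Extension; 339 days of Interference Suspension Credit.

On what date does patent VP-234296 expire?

2009-10-06

Earliest priority filing: 26 August 1981.
Base term: 26 August 1981 + 25 years → 26 August 2006.
Examination Delay Credit: +562 days → 10 March 2008.
Marketing Approval Extension: +236 days → 1 November 2008.
Interference Suspension Credit: +339 days → 6 October 2009.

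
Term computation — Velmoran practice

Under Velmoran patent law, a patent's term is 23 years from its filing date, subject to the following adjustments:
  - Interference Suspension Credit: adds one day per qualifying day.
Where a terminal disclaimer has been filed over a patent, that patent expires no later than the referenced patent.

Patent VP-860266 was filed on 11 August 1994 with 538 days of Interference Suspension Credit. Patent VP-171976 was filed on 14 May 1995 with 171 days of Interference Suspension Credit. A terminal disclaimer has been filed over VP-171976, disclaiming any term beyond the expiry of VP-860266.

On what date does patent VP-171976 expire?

Natural term of VP-171976:
  Base: filing + 23 years → 14 May 2018.
  Interference Suspension Credit: +171 days → 1 November 2018.
Expiry of referenced patent VP-860266:
  Base: filing + 23 years → 11 August 2017.
  Interference Suspension Credit: +538 days → 31 January 2019.
Terminal disclaimer: VP-171976 expires on the earlier of 1 November 2018 and 31 January 2019.

2018-11-01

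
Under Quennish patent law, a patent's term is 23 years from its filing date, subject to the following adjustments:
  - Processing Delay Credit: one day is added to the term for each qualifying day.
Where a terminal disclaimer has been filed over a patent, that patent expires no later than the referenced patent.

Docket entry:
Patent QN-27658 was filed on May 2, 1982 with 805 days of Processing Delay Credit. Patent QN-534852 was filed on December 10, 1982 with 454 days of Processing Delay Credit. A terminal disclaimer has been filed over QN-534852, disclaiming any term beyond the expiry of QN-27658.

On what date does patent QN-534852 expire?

Natural term of QN-534852:
  Base: filing + 23 years → 10 December 2005.
  Processing Delay Credit: +454 days → 9 March 2007.
Expiry of referenced patent QN-27658:
  Base: filing + 23 years → 2 May 2005.
  Processing Delay Credit: +805 days → 16 July 2007.
Terminal disclaimer: QN-534852 expires on the earlier of 9 March 2007 and 16 July 2007.

March 9, 2007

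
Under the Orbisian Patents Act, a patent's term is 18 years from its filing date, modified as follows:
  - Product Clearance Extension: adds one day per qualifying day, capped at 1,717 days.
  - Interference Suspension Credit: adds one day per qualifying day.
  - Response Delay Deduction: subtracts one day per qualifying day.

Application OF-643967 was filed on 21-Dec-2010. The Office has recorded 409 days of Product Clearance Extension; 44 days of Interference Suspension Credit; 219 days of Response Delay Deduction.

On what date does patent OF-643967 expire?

Base term: filing date + 18 years → 21 December 2028.
Product Clearance Extension: 409 days (within the 1717-day cap) → +409 days → 3 February 2030.
Interference Suspension Credit: +44 days → 19 March 2030.
Response Delay Deduction: −219 days → 12 August 2029.

2029-08-12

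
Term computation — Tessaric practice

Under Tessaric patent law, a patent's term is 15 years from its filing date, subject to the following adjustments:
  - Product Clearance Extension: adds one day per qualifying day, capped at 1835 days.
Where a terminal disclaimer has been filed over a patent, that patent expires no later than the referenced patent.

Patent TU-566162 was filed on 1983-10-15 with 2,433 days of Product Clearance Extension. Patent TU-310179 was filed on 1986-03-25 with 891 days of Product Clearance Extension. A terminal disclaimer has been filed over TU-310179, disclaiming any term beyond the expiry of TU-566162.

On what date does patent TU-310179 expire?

September 2, 2003

Natural term of TU-310179:
  Base: filing + 15 years → 25 March 2001.
  Product Clearance Extension: 891 days (within the 1835-day cap) → +891 days → 2 September 2003.
Expiry of referenced patent TU-566162:
  Base: filing + 15 years → 15 October 1998.
  Product Clearance Extension: 2433 days claimed exceeds the 1835-day cap, so +1835 days → 24 October 2003.
Terminal disclaimer: TU-310179 expires on the earlier of 2 September 2003 and 24 October 2003.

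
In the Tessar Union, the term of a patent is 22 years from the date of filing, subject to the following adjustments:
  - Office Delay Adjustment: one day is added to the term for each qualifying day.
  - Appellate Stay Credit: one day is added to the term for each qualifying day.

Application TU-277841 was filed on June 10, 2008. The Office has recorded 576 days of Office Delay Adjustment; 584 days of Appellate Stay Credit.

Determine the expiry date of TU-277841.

Base term: filing date + 22 years → 10 June 2030.
Office Delay Adjustment: +576 days → 7 January 2032.
Appellate Stay Credit: +584 days → 13 August 2033.

August 13, 2033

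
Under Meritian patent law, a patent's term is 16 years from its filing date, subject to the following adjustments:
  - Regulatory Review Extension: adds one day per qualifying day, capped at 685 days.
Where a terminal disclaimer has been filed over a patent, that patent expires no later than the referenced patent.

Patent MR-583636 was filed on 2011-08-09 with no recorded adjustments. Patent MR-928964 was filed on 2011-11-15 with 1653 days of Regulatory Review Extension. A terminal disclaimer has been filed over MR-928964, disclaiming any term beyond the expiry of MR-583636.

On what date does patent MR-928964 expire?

Natural term of MR-928964:
  Base: filing + 16 years → 15 November 2027.
  Regulatory Review Extension: 1653 days claimed exceeds the 685-day cap, so +685 days → 30 September 2029.
Expiry of referenced patent MR-583636:
  Base: filing + 16 years → 9 August 2027.
Terminal disclaimer: MR-928964 expires on the earlier of 30 September 2029 and 9 August 2027.

2027-08-09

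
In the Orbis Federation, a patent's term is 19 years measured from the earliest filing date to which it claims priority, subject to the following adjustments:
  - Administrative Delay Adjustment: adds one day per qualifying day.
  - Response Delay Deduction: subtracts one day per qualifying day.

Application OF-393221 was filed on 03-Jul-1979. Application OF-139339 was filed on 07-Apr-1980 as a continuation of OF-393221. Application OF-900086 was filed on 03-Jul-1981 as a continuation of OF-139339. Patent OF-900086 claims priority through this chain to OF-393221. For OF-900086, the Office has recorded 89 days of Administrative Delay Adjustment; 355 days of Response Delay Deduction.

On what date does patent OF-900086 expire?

Earliest priority filing: 3 July 1979.
Base term: 3 July 1979 + 19 years → 3 July 1998.
Administrative Delay Adjustment: +89 days → 30 September 1998.
Response Delay Deduction: −355 days → 10 October 1997.

October 10, 1997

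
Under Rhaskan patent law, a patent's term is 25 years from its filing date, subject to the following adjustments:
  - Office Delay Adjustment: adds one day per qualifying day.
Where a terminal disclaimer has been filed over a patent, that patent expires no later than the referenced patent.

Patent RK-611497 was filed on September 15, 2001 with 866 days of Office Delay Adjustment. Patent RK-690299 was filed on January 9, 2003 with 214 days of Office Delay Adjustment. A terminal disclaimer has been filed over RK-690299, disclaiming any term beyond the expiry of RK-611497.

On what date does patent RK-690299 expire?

2028-08-10

Natural term of RK-690299:
  Base: filing + 25 years → 9 January 2028.
  Office Delay Adjustment: +214 days → 10 August 2028.
Expiry of referenced patent RK-611497:
  Base: filing + 25 years → 15 September 2026.
  Office Delay Adjustment: +866 days → 28 January 2029.
Terminal disclaimer: RK-690299 expires on the earlier of 10 August 2028 and 28 January 2029.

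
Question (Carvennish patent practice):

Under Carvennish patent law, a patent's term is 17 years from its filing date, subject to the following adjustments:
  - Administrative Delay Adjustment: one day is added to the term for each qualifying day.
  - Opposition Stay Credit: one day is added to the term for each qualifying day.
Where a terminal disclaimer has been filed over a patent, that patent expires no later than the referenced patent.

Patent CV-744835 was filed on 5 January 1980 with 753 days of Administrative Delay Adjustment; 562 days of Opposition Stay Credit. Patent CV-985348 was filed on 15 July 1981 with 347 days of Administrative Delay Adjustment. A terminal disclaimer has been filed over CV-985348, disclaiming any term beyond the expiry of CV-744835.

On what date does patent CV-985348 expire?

June 27, 1999

Natural term of CV-985348:
  Base: filing + 17 years → 15 July 1998.
  Administrative Delay Adjustment: +347 days → 27 June 1999.
Expiry of referenced patent CV-744835:
  Base: filing + 17 years → 5 January 1997.
  Administrative Delay Adjustment: +753 days → 28 January 1999.
  Opposition Stay Credit: +562 days → 12 August 2000.
Terminal disclaimer: CV-985348 expires on the earlier of 27 June 1999 and 12 August 2000.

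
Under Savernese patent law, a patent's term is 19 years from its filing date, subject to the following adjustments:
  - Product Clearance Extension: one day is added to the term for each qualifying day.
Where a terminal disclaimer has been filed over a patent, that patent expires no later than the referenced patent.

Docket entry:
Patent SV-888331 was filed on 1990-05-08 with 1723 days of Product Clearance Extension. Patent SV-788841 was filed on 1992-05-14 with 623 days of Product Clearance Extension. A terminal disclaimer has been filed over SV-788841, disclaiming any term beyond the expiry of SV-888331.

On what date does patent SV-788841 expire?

Natural term of SV-788841:
  Base: filing + 19 years → 14 May 2011.
  Product Clearance Extension: +623 days → 26 January 2013.
Expiry of referenced patent SV-888331:
  Base: filing + 19 years → 8 May 2009.
  Product Clearance Extension: +1723 days → 25 January 2014.
Terminal disclaimer: SV-788841 expires on the earlier of 26 January 2013 and 25 January 2014.

January 26, 2013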